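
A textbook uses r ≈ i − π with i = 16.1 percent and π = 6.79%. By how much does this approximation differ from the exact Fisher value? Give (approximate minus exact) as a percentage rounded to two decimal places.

0.59%

Approximate: r ≈ 16.100% − 6.790% = 9.3100%
Exact: (1 + 0.1610)/(1 + 0.0679) − 1 = 8.7180%
Error = 9.3100% − 8.7180% = 0.5920% → 0.59%.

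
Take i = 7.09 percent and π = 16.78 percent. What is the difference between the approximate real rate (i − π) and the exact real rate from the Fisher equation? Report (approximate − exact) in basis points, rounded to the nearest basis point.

Approximate: r ≈ 7.090% − 16.780% = -9.6900%
Exact: (1 + 0.0709)/(1 + 0.1678) − 1 = -8.2977%
Error = -9.6900% − (-8.2977%) = -1.3923% → -139 basis points.

-139 basis points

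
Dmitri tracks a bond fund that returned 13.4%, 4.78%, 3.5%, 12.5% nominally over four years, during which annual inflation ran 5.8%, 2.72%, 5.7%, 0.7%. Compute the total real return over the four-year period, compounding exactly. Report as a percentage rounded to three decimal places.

Compound the nominal returns: 1.1340 × 1.0478 × 1.0350 × 1.1250 = 1.383516.
Compound inflation: 1.0580 × 1.0272 × 1.0570 × 1.0070 = 1.156765.
Deflate: 1.383516 / 1.156765 = 1.196022.
Total real return = 1.196022 − 1 → 19.602%.

19.602%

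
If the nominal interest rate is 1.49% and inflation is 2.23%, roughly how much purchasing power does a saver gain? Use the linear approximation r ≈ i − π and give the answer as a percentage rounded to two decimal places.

-0.74%

r ≈ i − π = 1.49% − 2.23% = -0.74%.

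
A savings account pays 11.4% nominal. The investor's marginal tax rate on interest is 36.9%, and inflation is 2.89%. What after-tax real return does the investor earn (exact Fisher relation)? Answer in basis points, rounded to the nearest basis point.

418 basis points

After-tax nominal return = 11.4% × (1 − 0.369) = 7.1934%.
1 + r = 1.071934 / 1.02890 = 1.041825
After-tax real rate = 1.041825 − 1 → 418 basis points.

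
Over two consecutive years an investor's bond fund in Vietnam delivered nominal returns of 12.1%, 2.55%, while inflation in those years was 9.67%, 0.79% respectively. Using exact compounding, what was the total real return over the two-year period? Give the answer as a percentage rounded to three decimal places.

4.001%

Compound the nominal returns: 1.1210 × 1.0255 = 1.149586.
Compound inflation: 1.0967 × 1.0079 = 1.105364.
Deflate: 1.149586 / 1.105364 = 1.040006.
Total real return = 1.040006 − 1 → 4.001%.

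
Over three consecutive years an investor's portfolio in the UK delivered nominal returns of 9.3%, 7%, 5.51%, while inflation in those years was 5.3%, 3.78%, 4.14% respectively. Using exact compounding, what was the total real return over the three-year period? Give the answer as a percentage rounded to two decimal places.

8.43%

Compound the nominal returns: 1.0930 × 1.0700 × 1.0551 = 1.233950.
Compound inflation: 1.0530 × 1.0378 × 1.0414 = 1.138045.
Deflate: 1.233950 / 1.138045 = 1.084271.
Total real return = 1.084271 − 1 → 8.43%.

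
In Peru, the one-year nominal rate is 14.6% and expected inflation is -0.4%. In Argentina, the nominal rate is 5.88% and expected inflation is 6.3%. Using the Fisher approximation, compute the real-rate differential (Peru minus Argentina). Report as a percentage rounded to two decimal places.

15.42%

Peru: 14.6% − (-0.4%) = 15.000%
Argentina: 5.88% − 6.3% = -0.420%
Differential = 15.420% → 15.42%.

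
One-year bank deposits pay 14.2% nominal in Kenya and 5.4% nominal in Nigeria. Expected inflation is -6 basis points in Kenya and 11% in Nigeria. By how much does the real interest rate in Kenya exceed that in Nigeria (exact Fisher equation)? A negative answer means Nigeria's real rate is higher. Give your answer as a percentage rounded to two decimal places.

19.31%

Kenya: (1 + 0.1420)/(1 − 0.0006) − 1 = 14.2686%
Nigeria: (1 + 0.0540)/(1 + 0.1100) − 1 = -5.0450%
Differential = 14.2686% − (-5.0450%) = 19.3136% → 19.31%.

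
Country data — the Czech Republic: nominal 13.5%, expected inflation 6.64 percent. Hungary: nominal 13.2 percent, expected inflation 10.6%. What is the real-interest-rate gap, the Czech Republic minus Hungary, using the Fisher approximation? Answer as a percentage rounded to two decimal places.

4.26%

The Czech Republic: 13.5% − 6.64% = 6.860%
Hungary: 13.2% − 10.6% = 2.600%
Differential = 4.260% → 4.26%.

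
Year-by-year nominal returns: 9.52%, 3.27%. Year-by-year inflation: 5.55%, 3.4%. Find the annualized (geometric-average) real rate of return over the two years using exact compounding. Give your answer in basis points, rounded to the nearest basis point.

180 basis points

Compound the nominal returns: 1.0952 × 1.0327 = 1.13101304.
Compound inflation: 1.0555 × 1.0340 = 1.09138700.
Deflate: 1.13101304 / 1.09138700 = 1.03630796.
Annualized real rate = 1.03630796^(1/2) − 1 = 1.7992% → 180 basis points.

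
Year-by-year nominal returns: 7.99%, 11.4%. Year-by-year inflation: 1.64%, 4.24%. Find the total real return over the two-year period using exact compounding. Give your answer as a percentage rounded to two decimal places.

Nominal growth factor = 1.0799 × 1.1140 = 1.203009
Price-level growth factor = 1.0164 × 1.0424 = 1.059495
Real growth factor = 1.203009 / 1.059495 = 1.135454
Total real return = 1.135454 − 1 → 13.55%.

13.55%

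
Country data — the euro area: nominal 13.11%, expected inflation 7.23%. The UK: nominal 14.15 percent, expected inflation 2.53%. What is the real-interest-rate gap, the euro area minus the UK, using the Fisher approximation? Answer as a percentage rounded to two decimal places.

The euro area: 13.11% − 7.23% = 5.880%
The UK: 14.15% − 2.53% = 11.620%
Differential = -5.740% → -5.74%.

-5.74%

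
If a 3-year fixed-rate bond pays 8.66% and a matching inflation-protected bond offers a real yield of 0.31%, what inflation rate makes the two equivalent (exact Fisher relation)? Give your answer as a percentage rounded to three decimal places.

8.324%

(1 + π) = (1 + i)/(1 + r) = 1.08660 / 1.00310 = 1.083242
Break-even inflation = 1.083242 − 1 → 8.324%.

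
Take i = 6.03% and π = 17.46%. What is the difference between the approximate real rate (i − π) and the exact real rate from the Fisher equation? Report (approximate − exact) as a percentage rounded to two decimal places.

-1.70%

Approximate: r ≈ 6.030% − 17.460% = -11.4300%
Exact: (1 + 0.0603)/(1 + 0.1746) − 1 = -9.7310%
Error = -11.4300% − (-9.7310%) = -1.6990% → -1.70%.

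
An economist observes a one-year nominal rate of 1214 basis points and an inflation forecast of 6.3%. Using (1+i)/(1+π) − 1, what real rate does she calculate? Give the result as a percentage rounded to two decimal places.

5.49%

By the Fisher relation, 1 + r = (1 + i)/(1 + π).
1 + r = 1.12140 / 1.06300 = 1.054939
r = 1.054939 − 1 = 5.4939%, i.e. 5.49%.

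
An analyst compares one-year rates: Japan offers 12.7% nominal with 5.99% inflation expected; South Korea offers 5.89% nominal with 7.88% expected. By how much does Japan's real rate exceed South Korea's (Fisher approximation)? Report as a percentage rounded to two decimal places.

8.70%

Japan: 12.7% − 5.99% = 6.710%
South Korea: 5.89% − 7.88% = -1.990%
Differential = 8.700% → 8.70%.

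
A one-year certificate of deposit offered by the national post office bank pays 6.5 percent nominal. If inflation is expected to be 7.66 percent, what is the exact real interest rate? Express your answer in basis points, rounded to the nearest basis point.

-108 basis points

1 + r = 1.06500 / 1.07660 = 0.989225
r = 0.989225 − 1 = -1.0775%, i.e. -108 basis points.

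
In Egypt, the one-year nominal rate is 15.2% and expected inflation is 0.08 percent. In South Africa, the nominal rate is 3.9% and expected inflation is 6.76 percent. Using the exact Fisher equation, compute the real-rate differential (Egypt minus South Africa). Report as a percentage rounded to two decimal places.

Egypt: (1 + 0.1520)/(1 + 0.0008) − 1 = 15.1079%
South Africa: (1 + 0.0390)/(1 + 0.0676) − 1 = -2.6789%
Differential = 15.1079% − (-2.6789%) = 17.7868% → 17.79%.

17.79%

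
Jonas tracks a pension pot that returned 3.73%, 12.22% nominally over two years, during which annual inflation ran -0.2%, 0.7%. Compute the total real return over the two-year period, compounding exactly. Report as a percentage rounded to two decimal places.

15.83%

Compound the nominal returns: 1.0373 × 1.1222 = 1.164058.
Compound inflation: 0.9980 × 1.0070 = 1.004986.
Deflate: 1.164058 / 1.004986 = 1.158283.
Total real return = 1.158283 − 1 → 15.83%.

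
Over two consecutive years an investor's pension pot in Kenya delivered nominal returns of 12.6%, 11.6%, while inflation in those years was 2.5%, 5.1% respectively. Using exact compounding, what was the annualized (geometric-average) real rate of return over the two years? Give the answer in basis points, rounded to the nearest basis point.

800 basis points

Compound the nominal returns: 1.1260 × 1.1160 = 1.25661600.
Compound inflation: 1.0250 × 1.0510 = 1.07727500.
Deflate: 1.25661600 / 1.07727500 = 1.16647653.
Annualized real rate = 1.16647653^(1/2) − 1 = 8.0035% → 800 basis points.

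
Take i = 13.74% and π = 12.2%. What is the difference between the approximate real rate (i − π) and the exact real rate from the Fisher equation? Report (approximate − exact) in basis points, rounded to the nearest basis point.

17 basis points

Approximate: r ≈ 13.740% − 12.200% = 1.5400%
Exact: (1 + 0.1374)/(1 + 0.1220) − 1 = 1.3725%
Error = 1.5400% − 1.3725% = 0.1675% → 17 basis points.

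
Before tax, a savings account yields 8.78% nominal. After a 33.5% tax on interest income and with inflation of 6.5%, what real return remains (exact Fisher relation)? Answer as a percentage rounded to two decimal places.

After-tax nominal return = 8.78% × (1 − 0.335) = 5.8387%.
1 + r = 1.058387 / 1.06500 = 0.993791
After-tax real rate = 0.993791 − 1 → -0.62%.

-0.62%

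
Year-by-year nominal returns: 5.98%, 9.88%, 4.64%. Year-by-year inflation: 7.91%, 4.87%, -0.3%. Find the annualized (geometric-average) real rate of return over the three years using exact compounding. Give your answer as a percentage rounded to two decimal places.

2.60%

Compound the nominal returns: 1.0598 × 1.0988 × 1.0464 = 1.21854142.
Compound inflation: 1.0791 × 1.0487 × 0.9970 = 1.12825721.
Deflate: 1.21854142 / 1.12825721 = 1.08002095.
Annualized real rate = 1.08002095^(1/3) − 1 = 2.5992% → 2.60%.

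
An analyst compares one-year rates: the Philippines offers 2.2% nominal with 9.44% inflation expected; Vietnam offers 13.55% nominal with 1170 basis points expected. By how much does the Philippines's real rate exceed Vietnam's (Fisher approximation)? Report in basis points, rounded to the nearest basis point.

-909 basis points

The Philippines: 2.2% − 9.44% = -7.240%
Vietnam: 13.55% − 11.7% = 1.850%
Differential = -9.090% → -909 basis points.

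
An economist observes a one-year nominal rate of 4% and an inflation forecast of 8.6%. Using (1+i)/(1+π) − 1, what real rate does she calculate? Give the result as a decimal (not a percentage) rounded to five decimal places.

-0.04236

1 + r = 1.04000 / 1.08600 = 0.957643
r = 0.957643 − 1 = -4.2357%, i.e. -0.04236.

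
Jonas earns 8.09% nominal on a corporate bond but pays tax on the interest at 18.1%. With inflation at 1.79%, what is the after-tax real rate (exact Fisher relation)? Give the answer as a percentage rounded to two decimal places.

4.75%

After-tax nominal return = 8.09% × (1 − 0.181) = 6.62571%.
1 + r = 1.0662571 / 1.01790 = 1.047507
After-tax real rate = 1.047507 − 1 → 4.75%.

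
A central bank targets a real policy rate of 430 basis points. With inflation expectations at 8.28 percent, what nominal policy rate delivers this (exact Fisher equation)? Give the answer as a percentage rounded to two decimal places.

(1 + i) = (1 + r)(1 + π) = 1.04300 × 1.08280 = 1.1293604
i = 1.1293604 − 1, so the required nominal rate is 12.94%.

12.94%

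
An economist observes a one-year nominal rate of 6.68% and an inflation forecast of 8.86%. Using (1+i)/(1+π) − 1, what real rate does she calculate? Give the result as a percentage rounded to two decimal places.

-2.00%

By the Fisher relation, 1 + r = (1 + i)/(1 + π).
1 + r = 1.06680 / 1.08860 = 0.979974
r = 0.979974 − 1 = -2.0026%, i.e. -2.00%.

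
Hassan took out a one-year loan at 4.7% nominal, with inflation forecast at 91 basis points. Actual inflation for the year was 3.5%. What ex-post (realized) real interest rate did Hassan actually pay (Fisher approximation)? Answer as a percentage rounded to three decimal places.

1.200%

Ex-post: 4.7% − 3.5% = 1.200%
So the realized real rate is 1.200%.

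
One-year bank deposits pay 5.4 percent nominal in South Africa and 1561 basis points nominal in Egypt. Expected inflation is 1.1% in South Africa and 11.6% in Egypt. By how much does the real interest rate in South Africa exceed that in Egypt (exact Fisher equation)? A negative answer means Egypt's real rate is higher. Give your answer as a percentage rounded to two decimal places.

South Africa: (1 + 0.0540)/(1 + 0.0110) − 1 = 4.2532%
Egypt: (1 + 0.1561)/(1 + 0.1160) − 1 = 3.5932%
Differential = 4.2532% − 3.5932% = 0.6600% → 0.66%.

0.66%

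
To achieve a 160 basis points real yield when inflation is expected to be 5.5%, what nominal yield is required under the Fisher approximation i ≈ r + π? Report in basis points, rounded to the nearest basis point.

i ≈ r + π = 1.6% + 5.5% = 710 basis points.

710 basis points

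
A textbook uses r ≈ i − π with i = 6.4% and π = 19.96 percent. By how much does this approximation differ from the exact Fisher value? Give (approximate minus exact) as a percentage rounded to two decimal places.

-2.26%

Approximate: r ≈ 6.400% − 19.960% = -13.5600%
Exact: (1 + 0.0640)/(1 + 0.1996) − 1 = -11.3038%
Error = -13.5600% − (-11.3038%) = -2.2562% → -2.26%.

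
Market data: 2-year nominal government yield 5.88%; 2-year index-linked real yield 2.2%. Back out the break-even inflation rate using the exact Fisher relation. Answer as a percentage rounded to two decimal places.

3.60%

(1 + π) = (1 + i)/(1 + r) = 1.05880 / 1.02200 = 1.036008
Break-even inflation = 1.036008 − 1 → 3.60%.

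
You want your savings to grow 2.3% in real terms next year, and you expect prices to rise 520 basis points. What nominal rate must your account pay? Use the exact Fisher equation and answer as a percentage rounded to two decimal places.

(1 + i) = (1 + r)(1 + π) = 1.02300 × 1.05200 = 1.076196
i = 1.076196 − 1, so the required nominal rate is 7.62%.

7.62%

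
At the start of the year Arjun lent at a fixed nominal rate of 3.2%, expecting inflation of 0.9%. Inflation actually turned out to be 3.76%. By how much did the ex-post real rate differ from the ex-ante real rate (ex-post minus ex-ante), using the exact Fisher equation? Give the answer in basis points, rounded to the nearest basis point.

Ex-ante: (1 + 0.0320)/(1 + 0.0090) − 1 = 2.2795%
Ex-post: (1 + 0.0320)/(1 + 0.0376) − 1 = -0.5397%
Difference (ex-post − ex-ante) = -2.8192% → -282 basis points.

-282 basis points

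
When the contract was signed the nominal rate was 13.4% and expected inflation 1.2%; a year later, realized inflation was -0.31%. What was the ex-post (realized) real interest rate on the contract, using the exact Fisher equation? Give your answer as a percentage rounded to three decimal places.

13.753%

Ex-post: (1 + 0.1340)/(1 − 0.0031) − 1 = 13.7526%
So the realized real rate is 13.753%.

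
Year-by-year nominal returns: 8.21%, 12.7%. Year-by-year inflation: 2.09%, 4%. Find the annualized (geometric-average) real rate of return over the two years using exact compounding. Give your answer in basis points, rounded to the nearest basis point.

717 basis points

Compound the nominal returns: 1.0821 × 1.1270 = 1.21952670.
Compound inflation: 1.0209 × 1.0400 = 1.06173600.
Deflate: 1.21952670 / 1.06173600 = 1.14861576.
Annualized real rate = 1.14861576^(1/2) − 1 = 7.1735% → 717 basis points.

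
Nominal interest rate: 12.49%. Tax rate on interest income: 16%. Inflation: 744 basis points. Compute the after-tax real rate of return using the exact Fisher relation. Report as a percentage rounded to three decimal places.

2.840%

After-tax nominal return = 12.49% × (1 − 0.16) = 10.4916%.
1 + r = 1.104916 / 1.07440 = 1.028403
After-tax real rate = 1.028403 − 1 → 2.840%.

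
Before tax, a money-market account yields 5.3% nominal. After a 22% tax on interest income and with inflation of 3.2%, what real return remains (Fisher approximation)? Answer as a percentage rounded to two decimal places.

0.93%

After-tax nominal return = 5.3% × (1 − 0.22) = 4.1340%.
r ≈ 4.1340% − 3.2% → 0.93%.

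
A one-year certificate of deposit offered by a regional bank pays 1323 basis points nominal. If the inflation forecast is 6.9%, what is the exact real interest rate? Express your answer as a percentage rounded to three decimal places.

5.921%

1 + r = 1.13230 / 1.06900 = 1.059214
r = 1.059214 − 1 = 5.9214%, i.e. 5.921%.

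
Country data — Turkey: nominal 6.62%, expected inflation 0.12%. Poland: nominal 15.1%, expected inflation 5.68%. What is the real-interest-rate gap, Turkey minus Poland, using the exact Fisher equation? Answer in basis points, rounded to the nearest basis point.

Turkey: (1 + 0.0662)/(1 + 0.0012) − 1 = 6.4922%
Poland: (1 + 0.1510)/(1 + 0.0568) − 1 = 8.9137%
Differential = 6.4922% − 8.9137% = -2.4215% → -242 basis points.

-242 basis points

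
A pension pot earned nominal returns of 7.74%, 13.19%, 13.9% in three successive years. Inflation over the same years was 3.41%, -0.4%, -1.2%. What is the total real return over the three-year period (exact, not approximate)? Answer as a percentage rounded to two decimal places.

36.50%

Compound the nominal returns: 1.0774 × 1.1319 × 1.1390 = 1.389021.
Compound inflation: 1.0341 × 0.9960 × 0.9880 = 1.017604.
Deflate: 1.389021 / 1.017604 = 1.364991.
Total real return = 1.364991 − 1 → 36.50%.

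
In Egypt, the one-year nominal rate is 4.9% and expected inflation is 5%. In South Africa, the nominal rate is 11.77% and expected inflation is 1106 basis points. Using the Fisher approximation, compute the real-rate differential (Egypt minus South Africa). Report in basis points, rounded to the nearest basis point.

-81 basis points

Egypt: 4.9% − 5% = -0.100%
South Africa: 11.77% − 11.06% = 0.710%
Differential = -0.810% → -81 basis points.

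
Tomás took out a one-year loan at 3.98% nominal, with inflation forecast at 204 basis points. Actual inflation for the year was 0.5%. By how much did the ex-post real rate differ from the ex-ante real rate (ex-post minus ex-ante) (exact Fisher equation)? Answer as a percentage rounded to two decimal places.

1.56%

Ex-ante: (1 + 0.0398)/(1 + 0.0204) − 1 = 1.9012%
Ex-post: (1 + 0.0398)/(1 + 0.0050) − 1 = 3.4627%
Difference (ex-post − ex-ante) = 1.5615% → 1.56%.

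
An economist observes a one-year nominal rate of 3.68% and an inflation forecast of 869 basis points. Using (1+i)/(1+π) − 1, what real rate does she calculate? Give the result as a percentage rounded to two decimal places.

-4.61%

1 + r = 1.03680 / 1.08690 = 0.953906
r = 0.953906 − 1 = -4.6094%, i.e. -4.61%.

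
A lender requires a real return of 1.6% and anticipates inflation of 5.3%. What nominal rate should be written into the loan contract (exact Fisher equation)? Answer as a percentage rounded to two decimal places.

6.98%

(1 + i) = (1 + r)(1 + π) = 1.01600 × 1.05300 = 1.069848
i = 1.069848 − 1, so the required nominal rate is 6.98%.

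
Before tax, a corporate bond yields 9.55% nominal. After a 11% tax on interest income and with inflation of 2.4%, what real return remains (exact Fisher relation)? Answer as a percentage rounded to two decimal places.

After-tax nominal return = 9.55% × (1 − 0.11) = 8.4995%.
1 + r = 1.084995 / 1.02400 = 1.059565
After-tax real rate = 1.059565 − 1 → 5.96%.

5.96%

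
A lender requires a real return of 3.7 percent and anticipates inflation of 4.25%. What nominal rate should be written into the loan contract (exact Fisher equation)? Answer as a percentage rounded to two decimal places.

(1 + i) = (1 + r)(1 + π) = 1.03700 × 1.04250 = 1.0810725
i = 1.0810725 − 1, so the required nominal rate is 8.11%.

8.11%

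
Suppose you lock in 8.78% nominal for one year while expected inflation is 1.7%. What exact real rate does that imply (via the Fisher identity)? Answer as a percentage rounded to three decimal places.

1 + r = 1.08780 / 1.01700 = 1.069617
r = 1.069617 − 1 = 6.9617%, i.e. 6.962%.

6.962%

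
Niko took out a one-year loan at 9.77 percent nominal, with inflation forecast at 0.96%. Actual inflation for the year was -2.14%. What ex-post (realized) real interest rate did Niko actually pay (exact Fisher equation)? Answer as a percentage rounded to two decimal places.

12.17%

Ex-post: (1 + 0.0977)/(1 − 0.0214) − 1 = 12.1704%
So the realized real rate is 12.17%.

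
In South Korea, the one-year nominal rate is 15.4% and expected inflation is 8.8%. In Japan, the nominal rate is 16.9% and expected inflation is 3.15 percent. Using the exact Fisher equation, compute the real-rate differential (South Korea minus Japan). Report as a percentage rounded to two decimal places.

-7.26%

South Korea: (1 + 0.1540)/(1 + 0.0880) − 1 = 6.0662%
Japan: (1 + 0.1690)/(1 + 0.0315) − 1 = 13.3301%
Differential = 6.0662% − 13.3301% = -7.2639% → -7.26%.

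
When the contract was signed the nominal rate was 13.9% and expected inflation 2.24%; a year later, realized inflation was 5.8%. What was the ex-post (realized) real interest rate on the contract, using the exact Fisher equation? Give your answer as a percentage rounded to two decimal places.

7.66%

Ex-post: (1 + 0.1390)/(1 + 0.0580) − 1 = 7.6560%
So the realized real rate is 7.66%.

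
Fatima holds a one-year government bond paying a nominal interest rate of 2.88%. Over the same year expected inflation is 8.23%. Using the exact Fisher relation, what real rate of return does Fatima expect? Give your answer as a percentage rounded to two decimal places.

-4.94%

By the Fisher relation, 1 + r = (1 + i)/(1 + π).
1 + r = 1.02880 / 1.08230 = 0.950568
r = 0.950568 − 1 = -4.9432%, i.e. -4.94%.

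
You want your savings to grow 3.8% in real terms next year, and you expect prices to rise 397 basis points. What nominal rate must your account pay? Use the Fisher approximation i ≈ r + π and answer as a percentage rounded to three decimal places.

i ≈ r + π = 3.8% + 3.97% = 7.770%.

7.770%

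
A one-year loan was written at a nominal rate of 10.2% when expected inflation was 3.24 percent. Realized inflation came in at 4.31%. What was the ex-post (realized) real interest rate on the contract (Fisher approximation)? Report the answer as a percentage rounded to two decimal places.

5.89%

Ex-post: 10.2% − 4.31% = 5.890%
So the realized real rate is 5.89%.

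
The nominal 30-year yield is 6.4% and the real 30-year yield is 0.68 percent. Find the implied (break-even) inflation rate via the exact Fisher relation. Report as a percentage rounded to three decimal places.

5.681%

(1 + π) = (1 + i)/(1 + r) = 1.06400 / 1.00680 = 1.056814
Break-even inflation = 1.056814 − 1 → 5.681%.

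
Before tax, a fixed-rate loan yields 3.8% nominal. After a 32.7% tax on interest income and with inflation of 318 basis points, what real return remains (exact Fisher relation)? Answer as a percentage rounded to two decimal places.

-0.60%

After-tax nominal return = 3.8% × (1 − 0.327) = 2.5574%.
1 + r = 1.025574 / 1.03180 = 0.993966
After-tax real rate = 0.993966 − 1 → -0.60%.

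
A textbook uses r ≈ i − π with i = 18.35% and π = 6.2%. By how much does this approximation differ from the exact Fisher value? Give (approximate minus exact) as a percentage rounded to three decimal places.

0.709%

Approximate: r ≈ 18.350% − 6.200% = 12.1500%
Exact: (1 + 0.1835)/(1 + 0.0620) − 1 = 11.4407%
Error = 12.1500% − 11.4407% = 0.7093% → 0.709%.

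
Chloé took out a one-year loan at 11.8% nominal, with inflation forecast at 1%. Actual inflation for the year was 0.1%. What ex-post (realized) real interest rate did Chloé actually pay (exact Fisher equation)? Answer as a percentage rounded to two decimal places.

11.69%

Ex-post: (1 + 0.1180)/(1 + 0.0010) − 1 = 11.6883%
So the realized real rate is 11.69%.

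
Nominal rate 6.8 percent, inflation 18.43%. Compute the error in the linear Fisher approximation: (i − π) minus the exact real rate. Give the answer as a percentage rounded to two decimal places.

-1.81%

Approximate: r ≈ 6.800% − 18.430% = -11.6300%
Exact: (1 + 0.0680)/(1 + 0.1843) − 1 = -9.8201%
Error = -11.6300% − (-9.8201%) = -1.8099% → -1.81%.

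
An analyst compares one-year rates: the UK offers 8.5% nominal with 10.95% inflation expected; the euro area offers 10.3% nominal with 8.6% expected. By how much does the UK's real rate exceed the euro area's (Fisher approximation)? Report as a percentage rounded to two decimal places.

The UK: 8.5% − 10.95% = -2.450%
The euro area: 10.3% − 8.6% = 1.700%
Differential = -4.150% → -4.15%.

-4.15%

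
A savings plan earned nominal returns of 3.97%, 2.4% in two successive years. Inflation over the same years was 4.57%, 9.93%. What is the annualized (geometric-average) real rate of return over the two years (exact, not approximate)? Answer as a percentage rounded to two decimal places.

-3.76%

Compound the nominal returns: 1.0397 × 1.0240 = 1.06465280.
Compound inflation: 1.0457 × 1.0993 = 1.14953801.
Deflate: 1.06465280 / 1.14953801 = 0.92615711.
Annualized real rate = 0.92615711^(1/2) − 1 = -3.7629% → -3.76%.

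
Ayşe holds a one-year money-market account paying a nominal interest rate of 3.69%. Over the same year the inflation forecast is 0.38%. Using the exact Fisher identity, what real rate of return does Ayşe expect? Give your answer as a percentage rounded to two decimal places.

3.30%

1 + r = 1.03690 / 1.00380 = 1.032975
r = 1.032975 − 1 = 3.2975%, i.e. 3.30%.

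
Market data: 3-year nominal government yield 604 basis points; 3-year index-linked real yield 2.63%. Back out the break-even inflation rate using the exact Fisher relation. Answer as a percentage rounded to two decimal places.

3.32%

(1 + π) = (1 + i)/(1 + r) = 1.06040 / 1.02630 = 1.033226
Break-even inflation = 1.033226 − 1 → 3.32%.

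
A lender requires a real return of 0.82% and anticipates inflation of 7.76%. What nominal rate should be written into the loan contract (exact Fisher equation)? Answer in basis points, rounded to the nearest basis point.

864 basis points

(1 + i) = (1 + r)(1 + π) = 1.00820 × 1.07760 = 1.08643632
i = 1.08643632 − 1, so the required nominal rate is 864 basis points.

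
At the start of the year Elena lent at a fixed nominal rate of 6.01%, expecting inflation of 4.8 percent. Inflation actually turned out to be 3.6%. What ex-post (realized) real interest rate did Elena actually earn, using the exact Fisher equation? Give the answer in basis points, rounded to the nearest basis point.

Ex-post: (1 + 0.0601)/(1 + 0.0360) − 1 = 2.3263%
So the realized real rate is 233 basis points.

233 basis points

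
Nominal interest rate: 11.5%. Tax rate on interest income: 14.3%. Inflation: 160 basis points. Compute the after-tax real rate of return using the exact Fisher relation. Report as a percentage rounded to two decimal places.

After-tax nominal return = 11.5% × (1 − 0.143) = 9.8555%.
1 + r = 1.098555 / 1.01600 = 1.081255
After-tax real rate = 1.081255 − 1 → 8.13%.

8.13%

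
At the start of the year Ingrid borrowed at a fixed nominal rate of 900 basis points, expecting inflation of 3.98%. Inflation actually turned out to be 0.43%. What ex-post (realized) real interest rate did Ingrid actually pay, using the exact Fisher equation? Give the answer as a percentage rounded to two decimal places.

Ex-post: (1 + 0.0900)/(1 + 0.0043) − 1 = 8.5333%
So the realized real rate is 8.53%.

8.53%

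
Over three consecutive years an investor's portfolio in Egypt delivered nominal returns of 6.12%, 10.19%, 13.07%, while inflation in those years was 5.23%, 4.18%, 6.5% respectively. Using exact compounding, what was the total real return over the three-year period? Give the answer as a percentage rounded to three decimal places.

Nominal growth factor = 1.0612 × 1.1019 × 1.1307 = 1.322168532
Price-level growth factor = 1.0523 × 1.0418 × 1.0650 = 1.167544739
Real growth factor = 1.322168532 / 1.167544739 = 1.132435004
Total real return = 1.132435004 − 1 → 13.244%.

13.244%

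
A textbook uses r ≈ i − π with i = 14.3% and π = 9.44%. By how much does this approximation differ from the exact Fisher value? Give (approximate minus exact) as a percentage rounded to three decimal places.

0.419%

Approximate: r ≈ 14.300% − 9.440% = 4.8600%
Exact: (1 + 0.1430)/(1 + 0.0944) − 1 = 4.4408%
Error = 4.8600% − 4.4408% = 0.4192% → 0.419%.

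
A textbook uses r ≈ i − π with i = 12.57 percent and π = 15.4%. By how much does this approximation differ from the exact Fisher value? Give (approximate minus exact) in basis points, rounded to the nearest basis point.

-38 basis points

Approximate: r ≈ 12.570% − 15.400% = -2.8300%
Exact: (1 + 0.1257)/(1 + 0.1540) − 1 = -2.4523%
Error = -2.8300% − (-2.4523%) = -0.3777% → -38 basis points.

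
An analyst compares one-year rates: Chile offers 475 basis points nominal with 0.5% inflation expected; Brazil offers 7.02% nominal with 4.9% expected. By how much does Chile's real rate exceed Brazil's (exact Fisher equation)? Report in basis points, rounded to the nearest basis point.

221 basis points

Chile: (1 + 0.0475)/(1 + 0.0050) − 1 = 4.2289%
Brazil: (1 + 0.0702)/(1 + 0.0490) − 1 = 2.0210%
Differential = 4.2289% − 2.0210% = 2.2079% → 221 basis points.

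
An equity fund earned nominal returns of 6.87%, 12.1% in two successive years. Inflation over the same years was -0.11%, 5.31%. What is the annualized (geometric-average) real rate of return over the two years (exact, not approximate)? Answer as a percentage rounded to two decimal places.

6.72%

Nominal growth factor = 1.0687 × 1.1210 = 1.19801270
Price-level growth factor = 0.9989 × 1.0531 = 1.05194159
Real growth factor = 1.19801270 / 1.05194159 = 1.13885857
Annualized real rate = 1.13885857^(1/2) − 1 = 6.7173% → 6.72%.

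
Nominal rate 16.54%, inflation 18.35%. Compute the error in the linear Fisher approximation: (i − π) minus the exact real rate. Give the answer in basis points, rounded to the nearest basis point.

Approximate: r ≈ 16.540% − 18.350% = -1.8100%
Exact: (1 + 0.1654)/(1 + 0.1835) − 1 = -1.5294%
Error = -1.8100% − (-1.5294%) = -0.2806% → -28 basis points.

-28 basis points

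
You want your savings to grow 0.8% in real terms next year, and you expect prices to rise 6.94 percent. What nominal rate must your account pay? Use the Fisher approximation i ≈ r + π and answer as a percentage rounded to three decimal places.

i ≈ r + π = 0.8% + 6.94% = 7.740%.

7.740%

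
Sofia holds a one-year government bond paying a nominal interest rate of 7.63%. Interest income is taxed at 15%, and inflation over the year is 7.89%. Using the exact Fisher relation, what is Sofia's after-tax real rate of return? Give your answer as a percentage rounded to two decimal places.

After-tax nominal return = 7.63% × (1 − 0.15) = 6.4855%.
1 + r = 1.064855 / 1.07890 = 0.986982
After-tax real rate = 0.986982 − 1 → -1.30%.

-1.30%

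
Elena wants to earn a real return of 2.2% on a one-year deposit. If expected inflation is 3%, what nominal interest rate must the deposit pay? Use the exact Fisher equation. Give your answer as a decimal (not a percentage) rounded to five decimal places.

(1 + i) = (1 + r)(1 + π) = 1.02200 × 1.03000 = 1.05266
i = 1.05266 − 1, so the required nominal rate is 0.05266.

0.05266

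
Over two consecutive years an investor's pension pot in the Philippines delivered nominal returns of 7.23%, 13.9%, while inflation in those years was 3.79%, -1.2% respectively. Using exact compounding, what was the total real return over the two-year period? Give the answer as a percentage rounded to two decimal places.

Nominal growth factor = 1.0723 × 1.1390 = 1.221350
Price-level growth factor = 1.0379 × 0.9880 = 1.025445
Real growth factor = 1.221350 / 1.025445 = 1.191043
Total real return = 1.191043 − 1 → 19.10%.

19.10%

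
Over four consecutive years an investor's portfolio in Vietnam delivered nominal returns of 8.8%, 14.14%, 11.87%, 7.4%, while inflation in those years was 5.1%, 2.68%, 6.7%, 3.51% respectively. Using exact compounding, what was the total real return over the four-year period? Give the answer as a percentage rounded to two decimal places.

25.18%

Compound the nominal returns: 1.0880 × 1.1414 × 1.1187 × 1.0740 = 1.492054.
Compound inflation: 1.0510 × 1.0268 × 1.0670 × 1.0351 = 1.191888.
Deflate: 1.492054 / 1.191888 = 1.251842.
Total real return = 1.251842 − 1 → 25.18%.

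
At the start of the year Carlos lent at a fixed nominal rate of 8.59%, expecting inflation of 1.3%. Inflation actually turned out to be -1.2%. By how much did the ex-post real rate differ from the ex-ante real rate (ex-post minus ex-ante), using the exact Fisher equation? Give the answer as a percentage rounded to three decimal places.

Ex-ante: (1 + 0.0859)/(1 + 0.0130) − 1 = 7.19645%
Ex-post: (1 + 0.0859)/(1 − 0.0120) − 1 = 9.90891%
Difference (ex-post − ex-ante) = 2.71246% → 2.712%.

2.712%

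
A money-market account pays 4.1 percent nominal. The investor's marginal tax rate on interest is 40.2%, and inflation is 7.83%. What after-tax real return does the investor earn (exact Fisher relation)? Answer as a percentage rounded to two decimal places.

-4.99%

After-tax nominal return = 4.1% × (1 − 0.402) = 2.4518%.
1 + r = 1.024518 / 1.07830 = 0.950123
After-tax real rate = 0.950123 − 1 → -4.99%.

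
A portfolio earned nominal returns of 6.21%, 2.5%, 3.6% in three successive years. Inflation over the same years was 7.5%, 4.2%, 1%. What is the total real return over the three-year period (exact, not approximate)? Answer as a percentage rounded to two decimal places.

Nominal growth factor = 1.0621 × 1.0250 × 1.0360 = 1.127844
Price-level growth factor = 1.0750 × 1.0420 × 1.0100 = 1.131352
Real growth factor = 1.127844 / 1.131352 = 0.996900
Total real return = 0.996900 − 1 → -0.31%.

-0.31%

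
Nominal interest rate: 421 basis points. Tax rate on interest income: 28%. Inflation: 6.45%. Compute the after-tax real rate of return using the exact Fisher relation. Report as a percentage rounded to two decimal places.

-3.21%

After-tax nominal return = 4.21% × (1 − 0.28) = 3.0312%.
1 + r = 1.030312 / 1.06450 = 0.967884
After-tax real rate = 0.967884 − 1 → -3.21%.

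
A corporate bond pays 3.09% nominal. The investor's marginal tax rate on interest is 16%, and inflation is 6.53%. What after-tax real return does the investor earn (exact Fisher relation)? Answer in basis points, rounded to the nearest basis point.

After-tax nominal return = 3.09% × (1 − 0.16) = 2.5956%.
1 + r = 1.025956 / 1.06530 = 0.963068
After-tax real rate = 0.963068 − 1 → -369 basis points.

-369 basis points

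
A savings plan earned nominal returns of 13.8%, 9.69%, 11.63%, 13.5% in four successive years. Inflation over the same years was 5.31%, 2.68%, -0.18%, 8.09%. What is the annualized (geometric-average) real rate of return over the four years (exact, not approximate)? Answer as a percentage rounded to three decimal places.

Nominal growth factor = 1.1380 × 1.0969 × 1.1163 × 1.1350 = 1.58156150
Price-level growth factor = 1.0531 × 1.0268 × 0.9982 × 1.0809 = 1.16669827
Real growth factor = 1.58156150 / 1.16669827 = 1.35558742
Annualized real rate = 1.35558742^(1/4) − 1 = 7.9026% → 7.903%.

7.903%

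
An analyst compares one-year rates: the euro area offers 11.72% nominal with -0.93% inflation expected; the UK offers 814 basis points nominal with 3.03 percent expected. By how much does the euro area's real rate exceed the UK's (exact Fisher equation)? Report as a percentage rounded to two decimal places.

The euro area: (1 + 0.1172)/(1 − 0.0093) − 1 = 12.7687%
The UK: (1 + 0.0814)/(1 + 0.0303) − 1 = 4.9597%
Differential = 12.7687% − 4.9597% = 7.8090% → 7.81%.

7.81%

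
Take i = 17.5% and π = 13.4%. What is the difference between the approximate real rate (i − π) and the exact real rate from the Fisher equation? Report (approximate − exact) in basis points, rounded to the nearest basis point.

Approximate: r ≈ 17.500% − 13.400% = 4.1000%
Exact: (1 + 0.1750)/(1 + 0.1340) − 1 = 3.6155%
Error = 4.1000% − 3.6155% = 0.4845% → 48 basis points.

48 basis points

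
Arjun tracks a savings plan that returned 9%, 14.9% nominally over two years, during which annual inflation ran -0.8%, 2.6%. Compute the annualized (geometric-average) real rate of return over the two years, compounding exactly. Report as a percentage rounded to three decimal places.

Compound the nominal returns: 1.0900 × 1.1490 = 1.25241000.
Compound inflation: 0.9920 × 1.0260 = 1.01779200.
Deflate: 1.25241000 / 1.01779200 = 1.23051665.
Annualized real rate = 1.23051665^(1/2) − 1 = 10.9287% → 10.929%.

10.929%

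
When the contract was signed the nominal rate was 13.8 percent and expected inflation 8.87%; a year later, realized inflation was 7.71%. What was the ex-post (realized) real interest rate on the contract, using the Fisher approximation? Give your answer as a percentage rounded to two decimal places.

Ex-post: 13.8% − 7.71% = 6.090%
So the realized real rate is 6.09%.

6.09%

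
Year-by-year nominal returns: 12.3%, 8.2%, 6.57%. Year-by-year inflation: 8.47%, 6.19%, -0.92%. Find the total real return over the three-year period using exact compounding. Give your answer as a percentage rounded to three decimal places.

13.465%

Compound the nominal returns: 1.1230 × 1.0820 × 1.0657 = 1.294917.
Compound inflation: 1.0847 × 1.0619 × 0.9908 = 1.141246.
Deflate: 1.294917 / 1.141246 = 1.134652.
Total real return = 1.134652 − 1 → 13.465%.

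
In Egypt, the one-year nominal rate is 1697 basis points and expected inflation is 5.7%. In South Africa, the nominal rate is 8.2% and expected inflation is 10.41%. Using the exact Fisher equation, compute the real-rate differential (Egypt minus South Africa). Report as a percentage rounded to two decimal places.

Egypt: (1 + 0.1697)/(1 + 0.0570) − 1 = 10.6623%
South Africa: (1 + 0.0820)/(1 + 0.1041) − 1 = -2.0016%
Differential = 10.6623% − (-2.0016%) = 12.6639% → 12.66%.

12.66%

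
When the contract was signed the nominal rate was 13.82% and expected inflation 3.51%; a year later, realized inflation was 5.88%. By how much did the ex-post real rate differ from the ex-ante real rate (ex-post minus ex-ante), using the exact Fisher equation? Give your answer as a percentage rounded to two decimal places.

Ex-ante: (1 + 0.1382)/(1 + 0.0351) − 1 = 9.9604%
Ex-post: (1 + 0.1382)/(1 + 0.0588) − 1 = 7.4991%
Difference (ex-post − ex-ante) = -2.4613% → -2.46%.

-2.46%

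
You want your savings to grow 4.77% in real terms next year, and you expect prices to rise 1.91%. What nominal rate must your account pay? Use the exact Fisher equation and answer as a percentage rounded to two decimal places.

6.77%

(1 + i) = (1 + r)(1 + π) = 1.04770 × 1.01910 = 1.06771107
i = 1.06771107 − 1, so the required nominal rate is 6.77%.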